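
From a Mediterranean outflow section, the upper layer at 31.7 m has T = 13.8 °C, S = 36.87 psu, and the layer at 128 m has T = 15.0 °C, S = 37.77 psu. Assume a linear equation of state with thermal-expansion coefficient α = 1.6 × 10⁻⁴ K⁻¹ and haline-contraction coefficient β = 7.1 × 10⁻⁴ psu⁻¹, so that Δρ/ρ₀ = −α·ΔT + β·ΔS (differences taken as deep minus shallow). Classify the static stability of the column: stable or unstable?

ΔT = 15.0 − 13.8 = +1.2 K and ΔS = 37.77 − 36.87 = +0.90 psu (deep − shallow).
−αΔT = -1.92 × 10⁻⁴; βΔS = 6.39 × 10⁻⁴; sum Δρ/ρ₀ = 4.47 × 10⁻⁴.
Δρ/ρ₀ > 0, so Δρ > 0: deeper water is denser → statically stable.

stable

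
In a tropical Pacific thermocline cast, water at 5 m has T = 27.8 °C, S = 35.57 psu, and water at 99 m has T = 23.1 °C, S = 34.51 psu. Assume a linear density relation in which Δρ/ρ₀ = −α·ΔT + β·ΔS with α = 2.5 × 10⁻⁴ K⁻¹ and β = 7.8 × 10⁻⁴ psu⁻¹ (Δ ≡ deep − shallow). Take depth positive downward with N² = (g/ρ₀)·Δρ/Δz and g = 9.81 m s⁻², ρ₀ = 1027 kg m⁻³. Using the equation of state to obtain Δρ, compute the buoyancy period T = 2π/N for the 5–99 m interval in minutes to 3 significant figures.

17.4 min

ΔT = -4.7 K, ΔS = -1.06 psu (deep − shallow).
Δρ/ρ₀ = −αΔT + βΔS = 1.175 × 10⁻³ − 8.268 × 10⁻⁴ = 3.482 × 10⁻⁴, so Δρ ≈ 0.3576 kg m⁻³.
N² = (g/ρ₀)·Δρ/Δz = g·(Δρ/ρ₀)/Δz = 9.81 × 3.482 × 10⁻⁴ / 94 = 3.6339 × 10⁻⁵ s⁻².
N = √(3.6339 × 10⁻⁵) = 6.0282 × 10⁻³ rad s⁻¹ → T = 2π/N = 1.0423 × 10³ s = 17.372 min ≈ 17.4 min.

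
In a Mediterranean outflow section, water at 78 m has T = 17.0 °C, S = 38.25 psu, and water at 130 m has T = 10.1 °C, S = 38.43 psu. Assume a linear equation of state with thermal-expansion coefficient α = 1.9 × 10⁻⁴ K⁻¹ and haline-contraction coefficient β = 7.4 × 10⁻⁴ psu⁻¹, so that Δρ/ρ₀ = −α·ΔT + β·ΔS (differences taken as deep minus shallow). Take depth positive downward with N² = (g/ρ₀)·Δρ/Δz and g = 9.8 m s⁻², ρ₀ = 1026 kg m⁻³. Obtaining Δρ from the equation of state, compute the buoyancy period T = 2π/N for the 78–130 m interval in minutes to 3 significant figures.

ΔT = -6.9 K, ΔS = +0.18 psu (deep − shallow).
Δρ/ρ₀ = −αΔT + βΔS = 1.311 × 10⁻³ + 1.332 × 10⁻⁴ = 1.4442 × 10⁻³, so Δρ ≈ 1.482 kg m⁻³.
N² = (g/ρ₀)·Δρ/Δz = g·(Δρ/ρ₀)/Δz = 9.8 × 1.4442 × 10⁻³ / 52 = 2.7218 × 10⁻⁴ s⁻².
N = √(2.7218 × 10⁻⁴) = 0.016498 rad s⁻¹ → T = 2π/N = 380.85 s = 6.3475 min ≈ 6.35 min.

6.35 min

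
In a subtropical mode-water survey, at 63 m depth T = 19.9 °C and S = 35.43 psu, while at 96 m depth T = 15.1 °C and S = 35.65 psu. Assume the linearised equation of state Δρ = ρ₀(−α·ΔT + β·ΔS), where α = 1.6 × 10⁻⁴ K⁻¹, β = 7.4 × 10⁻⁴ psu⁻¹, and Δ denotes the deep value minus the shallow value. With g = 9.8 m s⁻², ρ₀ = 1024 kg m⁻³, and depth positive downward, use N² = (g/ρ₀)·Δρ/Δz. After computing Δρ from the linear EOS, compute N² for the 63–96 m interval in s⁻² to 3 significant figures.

2.76 × 10⁻⁴ s⁻²

ΔT = -4.8 K, ΔS = +0.22 psu (deep − shallow).
Δρ/ρ₀ = −αΔT + βΔS = 7.68 × 10⁻⁴ + 1.628 × 10⁻⁴ = 9.308 × 10⁻⁴, so Δρ ≈ 0.9531 kg m⁻³.
N² = (g/ρ₀)·Δρ/Δz = g·(Δρ/ρ₀)/Δz = 9.8 × 9.308 × 10⁻⁴ / 33 = 2.7642 × 10⁻⁴ s⁻² ≈ 2.76 × 10⁻⁴ s⁻².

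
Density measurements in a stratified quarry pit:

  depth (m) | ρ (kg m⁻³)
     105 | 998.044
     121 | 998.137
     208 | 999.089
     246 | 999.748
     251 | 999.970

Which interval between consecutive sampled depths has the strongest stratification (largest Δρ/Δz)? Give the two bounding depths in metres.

246–251 m

Compute the density gradient over each adjacent pair:
  105–121 m: Δρ/Δz = 0.093/16 = 5.8 × 10⁻³ kg m⁻⁴
  121–208 m: Δρ/Δz = 0.952/87 = 0.011 kg m⁻⁴
  208–246 m: Δρ/Δz = 0.659/38 = 0.017 kg m⁻⁴
  246–251 m: Δρ/Δz = 0.222/5 = 0.044 kg m⁻⁴
The largest gradient is in the 246–251 m interval — the pycnocline.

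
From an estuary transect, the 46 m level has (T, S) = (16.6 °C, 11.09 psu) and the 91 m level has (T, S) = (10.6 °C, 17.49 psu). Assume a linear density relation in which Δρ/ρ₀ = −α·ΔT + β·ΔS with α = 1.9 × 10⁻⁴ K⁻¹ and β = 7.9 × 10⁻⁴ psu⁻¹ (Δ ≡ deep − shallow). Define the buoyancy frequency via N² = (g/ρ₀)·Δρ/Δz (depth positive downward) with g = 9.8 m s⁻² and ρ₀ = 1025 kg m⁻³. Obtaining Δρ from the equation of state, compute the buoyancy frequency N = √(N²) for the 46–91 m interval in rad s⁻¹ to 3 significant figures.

ΔT = -6.0 K, ΔS = +6.40 psu (deep − shallow).
Δρ/ρ₀ = −αΔT + βΔS = 1.14 × 10⁻³ + 5.056 × 10⁻³ = 6.196 × 10⁻³, so Δρ ≈ 6.351 kg m⁻³.
N² = (g/ρ₀)·Δρ/Δz = g·(Δρ/ρ₀)/Δz = 9.8 × 6.196 × 10⁻³ / 45 = 1.3494 × 10⁻³ s⁻².
N = √(1.3494 × 10⁻³) = 0.036734 rad s⁻¹ ≈ 0.0367 rad s⁻¹.

0.0367 rad s⁻¹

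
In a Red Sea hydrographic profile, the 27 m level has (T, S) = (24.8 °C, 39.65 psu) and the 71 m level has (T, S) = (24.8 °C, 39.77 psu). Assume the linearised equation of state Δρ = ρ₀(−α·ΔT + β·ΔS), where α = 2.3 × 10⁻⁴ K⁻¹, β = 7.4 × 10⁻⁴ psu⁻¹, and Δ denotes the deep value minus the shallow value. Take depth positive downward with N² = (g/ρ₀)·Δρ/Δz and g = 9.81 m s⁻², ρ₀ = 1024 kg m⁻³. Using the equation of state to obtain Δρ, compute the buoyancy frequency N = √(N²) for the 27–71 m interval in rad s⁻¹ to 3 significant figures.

4.45 × 10⁻³ rad s⁻¹

ΔT = +0.0 K, ΔS = +0.12 psu (deep − shallow).
Δρ/ρ₀ = −αΔT + βΔS = 0 + 8.88 × 10⁻⁵ = 8.88 × 10⁻⁵, so Δρ ≈ 0.09093 kg m⁻³.
N² = (g/ρ₀)·Δρ/Δz = g·(Δρ/ρ₀)/Δz = 9.81 × 8.88 × 10⁻⁵ / 44 = 1.9798 × 10⁻⁵ s⁻².
N = √(1.9798 × 10⁻⁵) = 4.4495 × 10⁻³ rad s⁻¹ ≈ 4.45 × 10⁻³ rad s⁻¹.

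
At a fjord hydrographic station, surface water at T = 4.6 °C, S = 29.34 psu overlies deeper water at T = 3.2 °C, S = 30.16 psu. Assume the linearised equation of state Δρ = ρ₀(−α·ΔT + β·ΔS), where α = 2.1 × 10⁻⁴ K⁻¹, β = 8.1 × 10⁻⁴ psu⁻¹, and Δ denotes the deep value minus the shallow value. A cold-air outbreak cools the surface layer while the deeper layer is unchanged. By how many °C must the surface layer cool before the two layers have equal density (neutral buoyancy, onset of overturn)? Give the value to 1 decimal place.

Neutral buoyancy requires Δρ = 0, i.e. −α(T_deep − T_surf′) + β(S_deep − S_surf) = 0.
T_surf′ = T_deep − (β/α)·ΔS = 3.2 − (8.1 × 10⁻⁴/2.1 × 10⁻⁴)·(+0.82) = 0.037 °C.
Cooling required: 4.6 − (0.037) = 4.563 °C.

4.6 °C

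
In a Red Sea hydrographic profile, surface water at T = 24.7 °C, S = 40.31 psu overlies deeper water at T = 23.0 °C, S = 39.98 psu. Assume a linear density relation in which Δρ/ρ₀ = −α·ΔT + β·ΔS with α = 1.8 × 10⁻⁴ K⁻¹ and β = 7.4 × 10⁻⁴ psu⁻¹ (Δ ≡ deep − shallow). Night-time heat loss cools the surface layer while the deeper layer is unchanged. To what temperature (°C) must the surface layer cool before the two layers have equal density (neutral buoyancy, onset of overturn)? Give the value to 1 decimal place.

Neutral buoyancy requires Δρ = 0, i.e. −α(T_deep − T_surf′) + β(S_deep − S_surf) = 0.
T_surf′ = T_deep − (β/α)·ΔS = 23.0 − (7.4 × 10⁻⁴/1.8 × 10⁻⁴)·(-0.33) = 24.357 °C.
Cooling required: 24.7 − (24.357) = 0.343 °C.

24.4 °C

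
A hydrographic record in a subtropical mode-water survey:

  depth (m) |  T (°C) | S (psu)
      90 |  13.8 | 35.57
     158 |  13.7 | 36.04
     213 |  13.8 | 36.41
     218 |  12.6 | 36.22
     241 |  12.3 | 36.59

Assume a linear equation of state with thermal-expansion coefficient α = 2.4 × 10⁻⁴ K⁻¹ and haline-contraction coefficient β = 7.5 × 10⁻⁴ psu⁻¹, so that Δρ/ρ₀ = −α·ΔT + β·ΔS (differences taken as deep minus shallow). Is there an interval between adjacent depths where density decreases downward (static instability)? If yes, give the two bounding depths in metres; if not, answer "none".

none

Evaluate Δρ/ρ₀ = −αΔT + βΔS across each adjacent pair:
  90–158 m: −αΔT+βΔS = −(2.4 × 10⁻⁴)(-0.1)+(7.5 × 10⁻⁴)(+0.47) = 3.8 × 10⁻⁴ → stable
  158–213 m: −αΔT+βΔS = −(2.4 × 10⁻⁴)(+0.1)+(7.5 × 10⁻⁴)(+0.37) = 2.5 × 10⁻⁴ → stable
  213–218 m: −αΔT+βΔS = −(2.4 × 10⁻⁴)(-1.2)+(7.5 × 10⁻⁴)(-0.19) = 1.5 × 10⁻⁴ → stable
  218–241 m: −αΔT+βΔS = −(2.4 × 10⁻⁴)(-0.3)+(7.5 × 10⁻⁴)(+0.37) = 3.5 × 10⁻⁴ → stable
Every interval has Δρ > 0: the column is stably stratified throughout.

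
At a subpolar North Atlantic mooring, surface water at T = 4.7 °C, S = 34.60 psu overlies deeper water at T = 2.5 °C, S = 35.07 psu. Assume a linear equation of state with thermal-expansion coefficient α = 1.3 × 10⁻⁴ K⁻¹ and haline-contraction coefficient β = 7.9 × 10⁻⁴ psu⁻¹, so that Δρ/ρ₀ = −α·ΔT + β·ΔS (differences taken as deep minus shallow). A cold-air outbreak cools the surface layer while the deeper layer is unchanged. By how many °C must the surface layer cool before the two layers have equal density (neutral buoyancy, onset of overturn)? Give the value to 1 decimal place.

Neutral buoyancy requires Δρ = 0, i.e. −α(T_deep − T_surf′) + β(S_deep − S_surf) = 0.
T_surf′ = T_deep − (β/α)·ΔS = 2.5 − (7.9 × 10⁻⁴/1.3 × 10⁻⁴)·(+0.47) = -0.356 °C.
Cooling required: 4.7 − (-0.356) = 5.056 °C.

5.1 °C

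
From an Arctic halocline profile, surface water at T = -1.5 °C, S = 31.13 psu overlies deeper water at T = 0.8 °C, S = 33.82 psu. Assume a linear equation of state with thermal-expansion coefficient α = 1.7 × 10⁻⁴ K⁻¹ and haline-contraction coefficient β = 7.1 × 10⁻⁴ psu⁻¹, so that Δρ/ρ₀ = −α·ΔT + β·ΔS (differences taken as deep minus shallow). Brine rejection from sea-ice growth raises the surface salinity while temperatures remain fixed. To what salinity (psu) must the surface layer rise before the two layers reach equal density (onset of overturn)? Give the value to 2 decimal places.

Neutral buoyancy requires −α(T_deep − T_surf) + β(S_deep − S_surf′) = 0.
S_surf′ = S_deep − (α/β)·ΔT = 33.82 − (1.7 × 10⁻⁴/7.1 × 10⁻⁴)·(+2.3) = 33.2693 psu.
Increase required: 33.2693 − 31.13 = 2.1393 psu.

33.27 psu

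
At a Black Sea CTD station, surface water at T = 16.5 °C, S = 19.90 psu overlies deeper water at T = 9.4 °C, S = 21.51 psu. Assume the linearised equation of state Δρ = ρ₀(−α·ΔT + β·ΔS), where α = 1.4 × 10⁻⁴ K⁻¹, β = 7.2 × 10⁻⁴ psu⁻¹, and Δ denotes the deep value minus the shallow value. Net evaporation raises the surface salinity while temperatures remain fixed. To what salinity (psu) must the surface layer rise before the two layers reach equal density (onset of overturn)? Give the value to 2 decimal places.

22.89 psu

Neutral buoyancy requires −α(T_deep − T_surf) + β(S_deep − S_surf′) = 0.
S_surf′ = S_deep − (α/β)·ΔT = 21.51 − (1.4 × 10⁻⁴/7.2 × 10⁻⁴)·(-7.1) = 22.8906 psu.
Increase required: 22.8906 − 19.90 = 2.9906 psu.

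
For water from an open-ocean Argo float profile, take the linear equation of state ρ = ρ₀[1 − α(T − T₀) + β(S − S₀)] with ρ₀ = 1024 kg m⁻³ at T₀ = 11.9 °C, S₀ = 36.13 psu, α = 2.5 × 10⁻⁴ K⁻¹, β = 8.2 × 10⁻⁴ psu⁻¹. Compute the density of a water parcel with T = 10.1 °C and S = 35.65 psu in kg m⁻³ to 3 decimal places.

1024.058 kg m⁻³

T − T₀ = -1.8 K, S − S₀ = -0.48 psu.
Bracket = 1 − α·(-1.8) + β·(-0.48) = 1 + (5.64 × 10⁻⁵) = 1.0000564.
ρ = 1024 × 1.0000564 = 1024.058 kg m⁻³.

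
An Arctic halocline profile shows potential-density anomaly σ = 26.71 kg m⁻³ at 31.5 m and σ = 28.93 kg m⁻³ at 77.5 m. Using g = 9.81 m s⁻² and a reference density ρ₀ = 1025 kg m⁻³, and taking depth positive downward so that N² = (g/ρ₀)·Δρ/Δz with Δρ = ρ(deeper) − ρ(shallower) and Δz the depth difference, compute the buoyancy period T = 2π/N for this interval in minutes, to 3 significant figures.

Δρ = 1028.93 − 1026.71 = 2.22 kg m⁻³ over Δz = 77.5 − 31.5 = 46 m.
N² = (9.81/1025) × (2.22/46) = 4.6189 × 10⁻⁴ s⁻².
N = √(4.6189 × 10⁻⁴) = 0.021492 rad s⁻¹, so T = 2π/N = 292.35 s = 4.8725 min ≈ 4.87 min.

4.87 min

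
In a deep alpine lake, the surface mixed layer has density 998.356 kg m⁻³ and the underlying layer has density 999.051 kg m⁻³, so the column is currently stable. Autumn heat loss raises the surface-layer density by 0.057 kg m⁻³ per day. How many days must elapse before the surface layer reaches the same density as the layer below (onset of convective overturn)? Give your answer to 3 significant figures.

12.2 days

Density deficit of the surface layer: 999.051 − 998.356 = 0.695 kg m⁻³.
Required change = 0.695 / 0.057 = 12.2 days.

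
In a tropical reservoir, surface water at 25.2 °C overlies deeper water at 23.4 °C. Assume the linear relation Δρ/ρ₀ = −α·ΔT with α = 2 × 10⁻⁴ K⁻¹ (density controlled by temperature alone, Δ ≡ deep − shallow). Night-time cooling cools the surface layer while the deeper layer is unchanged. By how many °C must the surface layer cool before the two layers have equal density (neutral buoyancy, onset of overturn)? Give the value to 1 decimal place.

With temperature the only control, equal density requires T_surf′ = T_deep.
T_surf′ = 23.4 °C.
Cooling required: 25.2 − 23.4 = 1.8 °C.

1.8 °C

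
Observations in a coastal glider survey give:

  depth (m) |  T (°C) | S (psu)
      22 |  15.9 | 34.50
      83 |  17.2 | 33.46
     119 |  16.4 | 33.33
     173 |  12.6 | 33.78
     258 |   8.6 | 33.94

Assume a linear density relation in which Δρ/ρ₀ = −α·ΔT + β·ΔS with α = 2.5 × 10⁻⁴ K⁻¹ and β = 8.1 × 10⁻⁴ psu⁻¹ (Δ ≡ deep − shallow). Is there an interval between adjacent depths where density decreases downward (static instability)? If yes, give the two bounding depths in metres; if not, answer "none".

Evaluate Δρ/ρ₀ = −αΔT + βΔS across each adjacent pair:
  22–83 m: −αΔT+βΔS = −(2.5 × 10⁻⁴)(+1.3)+(8.1 × 10⁻⁴)(-1.04) = -1.2 × 10⁻³ → UNSTABLE
  83–119 m: −αΔT+βΔS = −(2.5 × 10⁻⁴)(-0.8)+(8.1 × 10⁻⁴)(-0.13) = 9.5 × 10⁻⁵ → stable
  119–173 m: −αΔT+βΔS = −(2.5 × 10⁻⁴)(-3.8)+(8.1 × 10⁻⁴)(+0.45) = 1.3 × 10⁻³ → stable
  173–258 m: −αΔT+βΔS = −(2.5 × 10⁻⁴)(-4.0)+(8.1 × 10⁻⁴)(+0.16) = 1.1 × 10⁻³ → stable
The 22–83 m interval has Δρ < 0: lighter water underlies denser water.

22–83 m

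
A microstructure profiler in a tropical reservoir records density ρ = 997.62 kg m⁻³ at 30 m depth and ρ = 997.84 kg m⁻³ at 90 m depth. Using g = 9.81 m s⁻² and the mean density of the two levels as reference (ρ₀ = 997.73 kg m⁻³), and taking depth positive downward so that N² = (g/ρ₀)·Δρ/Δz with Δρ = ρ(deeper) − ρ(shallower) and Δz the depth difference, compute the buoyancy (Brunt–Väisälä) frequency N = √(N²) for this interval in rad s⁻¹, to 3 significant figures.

Δρ = 997.84 − 997.62 = 0.22 kg m⁻³ over Δz = 90 − 30 = 60 m.
N² = (9.81/997.73) × (0.22/60) = 3.6052 × 10⁻⁵ s⁻².
N = √(3.6052 × 10⁻⁵) = 6.0043 × 10⁻³ rad s⁻¹ ≈ 6.00 × 10⁻³ rad s⁻¹.

6.00 × 10⁻³ rad s⁻¹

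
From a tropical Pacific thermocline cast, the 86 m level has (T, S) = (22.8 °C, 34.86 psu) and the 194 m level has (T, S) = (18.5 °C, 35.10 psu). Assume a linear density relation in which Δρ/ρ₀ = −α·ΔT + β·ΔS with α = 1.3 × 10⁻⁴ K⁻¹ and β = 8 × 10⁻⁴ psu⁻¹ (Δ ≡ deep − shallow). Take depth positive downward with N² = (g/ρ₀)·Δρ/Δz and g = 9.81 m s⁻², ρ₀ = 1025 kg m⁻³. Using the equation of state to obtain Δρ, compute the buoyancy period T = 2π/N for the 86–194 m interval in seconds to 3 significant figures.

761 s

ΔT = -4.3 K, ΔS = +0.24 psu (deep − shallow).
Δρ/ρ₀ = −αΔT + βΔS = 5.59 × 10⁻⁴ + 1.92 × 10⁻⁴ = 7.51 × 10⁻⁴, so Δρ ≈ 0.7698 kg m⁻³.
N² = (g/ρ₀)·Δρ/Δz = g·(Δρ/ρ₀)/Δz = 9.81 × 7.51 × 10⁻⁴ / 108 = 6.8216 × 10⁻⁵ s⁻².
N = √(6.8216 × 10⁻⁵) = 8.2593 × 10⁻³ rad s⁻¹ → T = 2π/N = 760.74 s ≈ 761 s.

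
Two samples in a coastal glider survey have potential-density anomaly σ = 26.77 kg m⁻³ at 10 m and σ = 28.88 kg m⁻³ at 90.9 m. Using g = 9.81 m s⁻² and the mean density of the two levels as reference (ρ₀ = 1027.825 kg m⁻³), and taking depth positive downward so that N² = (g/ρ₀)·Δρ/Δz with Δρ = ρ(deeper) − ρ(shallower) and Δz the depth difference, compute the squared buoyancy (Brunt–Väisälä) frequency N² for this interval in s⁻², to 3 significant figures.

Δρ = 1028.88 − 1026.77 = 2.11 kg m⁻³ over Δz = 90.9 − 10 = 80.9 m.
N² = (9.81/1027.825) × (2.11/80.9) = 2.4893 × 10⁻⁴ s⁻² ≈ 2.49 × 10⁻⁴ s⁻².

2.49 × 10⁻⁴ s⁻²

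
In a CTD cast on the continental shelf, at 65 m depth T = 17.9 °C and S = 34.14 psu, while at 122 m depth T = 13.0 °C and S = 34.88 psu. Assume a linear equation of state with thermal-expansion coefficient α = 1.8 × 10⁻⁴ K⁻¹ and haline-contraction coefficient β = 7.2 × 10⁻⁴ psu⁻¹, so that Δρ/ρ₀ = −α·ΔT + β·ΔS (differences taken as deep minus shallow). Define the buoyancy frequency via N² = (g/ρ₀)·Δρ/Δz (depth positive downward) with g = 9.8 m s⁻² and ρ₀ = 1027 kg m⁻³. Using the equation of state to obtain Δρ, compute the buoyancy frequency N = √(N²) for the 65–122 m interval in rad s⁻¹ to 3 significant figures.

ΔT = -4.9 K, ΔS = +0.74 psu (deep − shallow).
Δρ/ρ₀ = −αΔT + βΔS = 8.82 × 10⁻⁴ + 5.328 × 10⁻⁴ = 1.4148 × 10⁻³, so Δρ ≈ 1.453 kg m⁻³.
N² = (g/ρ₀)·Δρ/Δz = g·(Δρ/ρ₀)/Δz = 9.8 × 1.4148 × 10⁻³ / 57 = 2.4325 × 10⁻⁴ s⁻².
N = √(2.4325 × 10⁻⁴) = 0.015596 rad s⁻¹ ≈ 0.0156 rad s⁻¹.

0.0156 rad s⁻¹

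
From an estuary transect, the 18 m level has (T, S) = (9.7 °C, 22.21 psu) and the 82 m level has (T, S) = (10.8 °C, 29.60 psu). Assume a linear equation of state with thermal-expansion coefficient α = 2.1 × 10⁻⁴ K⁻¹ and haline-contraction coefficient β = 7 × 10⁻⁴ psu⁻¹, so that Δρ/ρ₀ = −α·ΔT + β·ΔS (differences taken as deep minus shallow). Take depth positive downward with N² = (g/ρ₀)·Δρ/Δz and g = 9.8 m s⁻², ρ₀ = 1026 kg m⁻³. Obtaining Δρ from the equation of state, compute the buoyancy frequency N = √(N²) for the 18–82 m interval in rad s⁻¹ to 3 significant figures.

0.0275 rad s⁻¹

ΔT = +1.1 K, ΔS = +7.39 psu (deep − shallow).
Δρ/ρ₀ = −αΔT + βΔS = -2.31 × 10⁻⁴ + 5.173 × 10⁻³ = 4.942 × 10⁻³, so Δρ ≈ 5.070 kg m⁻³.
N² = (g/ρ₀)·Δρ/Δz = g·(Δρ/ρ₀)/Δz = 9.8 × 4.942 × 10⁻³ / 64 = 7.5674 × 10⁻⁴ s⁻².
N = √(7.5674 × 10⁻⁴) = 0.027509 rad s⁻¹ ≈ 0.0275 rad s⁻¹.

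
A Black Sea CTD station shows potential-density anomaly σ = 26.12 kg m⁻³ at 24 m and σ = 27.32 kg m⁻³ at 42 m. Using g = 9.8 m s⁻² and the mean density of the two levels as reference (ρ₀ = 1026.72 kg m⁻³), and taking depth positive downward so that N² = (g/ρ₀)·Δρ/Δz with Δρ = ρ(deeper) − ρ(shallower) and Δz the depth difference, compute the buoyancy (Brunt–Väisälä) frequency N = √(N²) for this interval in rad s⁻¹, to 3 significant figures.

0.0252 rad s⁻¹

Δρ = 1027.32 − 1026.12 = 1.20 kg m⁻³ over Δz = 42 − 24 = 18 m.
N² = (9.8/1026.72) × (1.20/18) = 6.3633 × 10⁻⁴ s⁻².
N = √(6.3633 × 10⁻⁴) = 0.025226 rad s⁻¹ ≈ 0.0252 rad s⁻¹.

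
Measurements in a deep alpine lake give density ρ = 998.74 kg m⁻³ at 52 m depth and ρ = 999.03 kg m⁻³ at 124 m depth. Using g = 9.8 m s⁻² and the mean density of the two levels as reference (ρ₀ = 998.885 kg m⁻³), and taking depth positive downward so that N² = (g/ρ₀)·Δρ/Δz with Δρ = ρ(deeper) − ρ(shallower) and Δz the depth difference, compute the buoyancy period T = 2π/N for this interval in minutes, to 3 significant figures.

16.7 min

Δρ = 999.03 − 998.74 = 0.29 kg m⁻³ over Δz = 124 − 52 = 72 m.
N² = (9.8/998.885) × (0.29/72) = 3.9516 × 10⁻⁵ s⁻².
N = √(3.9516 × 10⁻⁵) = 6.2862 × 10⁻³ rad s⁻¹, so T = 2π/N = 999.52 s = 16.659 min ≈ 16.7 min.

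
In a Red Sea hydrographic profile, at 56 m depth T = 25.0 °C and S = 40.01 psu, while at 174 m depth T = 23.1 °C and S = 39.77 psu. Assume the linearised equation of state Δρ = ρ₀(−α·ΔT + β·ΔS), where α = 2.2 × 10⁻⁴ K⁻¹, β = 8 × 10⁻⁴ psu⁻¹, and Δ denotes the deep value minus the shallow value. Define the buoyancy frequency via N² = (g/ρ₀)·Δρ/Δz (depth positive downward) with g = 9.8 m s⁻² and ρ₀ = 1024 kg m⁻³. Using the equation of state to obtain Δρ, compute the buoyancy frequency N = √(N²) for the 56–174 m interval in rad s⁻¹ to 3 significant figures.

ΔT = -1.9 K, ΔS = -0.24 psu (deep − shallow).
Δρ/ρ₀ = −αΔT + βΔS = 4.18 × 10⁻⁴ − 1.92 × 10⁻⁴ = 2.26 × 10⁻⁴, so Δρ ≈ 0.2314 kg m⁻³.
N² = (g/ρ₀)·Δρ/Δz = g·(Δρ/ρ₀)/Δz = 9.8 × 2.26 × 10⁻⁴ / 118 = 1.8769 × 10⁻⁵ s⁻².
N = √(1.8769 × 10⁻⁵) = 4.3323 × 10⁻³ rad s⁻¹ ≈ 4.33 × 10⁻³ rad s⁻¹.

4.33 × 10⁻³ rad s⁻¹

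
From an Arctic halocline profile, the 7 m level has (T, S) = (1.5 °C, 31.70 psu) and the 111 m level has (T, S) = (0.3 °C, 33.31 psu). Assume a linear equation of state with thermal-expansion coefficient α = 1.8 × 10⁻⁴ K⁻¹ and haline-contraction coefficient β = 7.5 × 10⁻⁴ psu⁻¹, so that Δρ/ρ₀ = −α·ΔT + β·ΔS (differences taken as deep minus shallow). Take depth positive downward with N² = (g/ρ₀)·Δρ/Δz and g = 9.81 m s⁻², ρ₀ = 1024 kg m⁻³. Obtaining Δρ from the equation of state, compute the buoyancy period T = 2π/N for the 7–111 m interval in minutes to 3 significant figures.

9.04 min

ΔT = -1.2 K, ΔS = +1.61 psu (deep − shallow).
Δρ/ρ₀ = −αΔT + βΔS = 2.16 × 10⁻⁴ + 1.2075 × 10⁻³ = 1.4235 × 10⁻³, so Δρ ≈ 1.458 kg m⁻³.
N² = (g/ρ₀)·Δρ/Δz = g·(Δρ/ρ₀)/Δz = 9.81 × 1.4235 × 10⁻³ / 104 = 1.3427 × 10⁻⁴ s⁻².
N = √(1.3427 × 10⁻⁴) = 0.011587 rad s⁻¹ → T = 2π/N = 542.26 s = 9.0377 min ≈ 9.04 min.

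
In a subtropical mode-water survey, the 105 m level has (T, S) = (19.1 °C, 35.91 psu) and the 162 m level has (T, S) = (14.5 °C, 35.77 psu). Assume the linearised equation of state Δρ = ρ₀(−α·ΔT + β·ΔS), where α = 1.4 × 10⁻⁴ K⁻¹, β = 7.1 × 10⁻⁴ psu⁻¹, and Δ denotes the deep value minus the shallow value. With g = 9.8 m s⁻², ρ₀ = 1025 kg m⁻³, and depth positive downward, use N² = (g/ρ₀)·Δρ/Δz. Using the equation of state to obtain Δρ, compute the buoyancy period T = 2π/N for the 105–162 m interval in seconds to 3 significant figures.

649 s

ΔT = -4.6 K, ΔS = -0.14 psu (deep − shallow).
Δρ/ρ₀ = −αΔT + βΔS = 6.44 × 10⁻⁴ − 9.94 × 10⁻⁵ = 5.446 × 10⁻⁴, so Δρ ≈ 0.5582 kg m⁻³.
N² = (g/ρ₀)·Δρ/Δz = g·(Δρ/ρ₀)/Δz = 9.8 × 5.446 × 10⁻⁴ / 57 = 9.3633 × 10⁻⁵ s⁻².
N = √(9.3633 × 10⁻⁵) = 9.6764 × 10⁻³ rad s⁻¹ → T = 2π/N = 649.33 s ≈ 649 s.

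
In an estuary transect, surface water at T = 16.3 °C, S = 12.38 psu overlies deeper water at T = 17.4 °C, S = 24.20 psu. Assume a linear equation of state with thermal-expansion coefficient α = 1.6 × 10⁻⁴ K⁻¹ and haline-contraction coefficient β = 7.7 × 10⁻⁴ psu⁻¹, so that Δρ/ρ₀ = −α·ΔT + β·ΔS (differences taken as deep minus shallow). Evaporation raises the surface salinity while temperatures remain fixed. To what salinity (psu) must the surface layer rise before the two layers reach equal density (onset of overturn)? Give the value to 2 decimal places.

Neutral buoyancy requires −α(T_deep − T_surf) + β(S_deep − S_surf′) = 0.
S_surf′ = S_deep − (α/β)·ΔT = 24.20 − (1.6 × 10⁻⁴/7.7 × 10⁻⁴)·(+1.1) = 23.9714 psu.
Increase required: 23.9714 − 12.38 = 11.5914 psu.

23.97 psu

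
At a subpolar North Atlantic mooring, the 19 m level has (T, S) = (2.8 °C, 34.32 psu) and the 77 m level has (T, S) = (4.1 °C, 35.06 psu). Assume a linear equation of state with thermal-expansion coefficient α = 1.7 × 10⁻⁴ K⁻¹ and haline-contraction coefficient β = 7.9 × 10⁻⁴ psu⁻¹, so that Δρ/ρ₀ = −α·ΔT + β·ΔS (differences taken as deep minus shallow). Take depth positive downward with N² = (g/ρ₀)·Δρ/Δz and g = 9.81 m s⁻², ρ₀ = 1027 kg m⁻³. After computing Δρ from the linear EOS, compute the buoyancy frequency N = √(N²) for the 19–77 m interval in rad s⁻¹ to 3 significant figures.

ΔT = +1.3 K, ΔS = +0.74 psu (deep − shallow).
Δρ/ρ₀ = −αΔT + βΔS = -2.21 × 10⁻⁴ + 5.846 × 10⁻⁴ = 3.636 × 10⁻⁴, so Δρ ≈ 0.3734 kg m⁻³.
N² = (g/ρ₀)·Δρ/Δz = g·(Δρ/ρ₀)/Δz = 9.81 × 3.636 × 10⁻⁴ / 58 = 6.1499 × 10⁻⁵ s⁻².
N = √(6.1499 × 10⁻⁵) = 7.8421 × 10⁻³ rad s⁻¹ ≈ 7.84 × 10⁻³ rad s⁻¹.

7.84 × 10⁻³ rad s⁻¹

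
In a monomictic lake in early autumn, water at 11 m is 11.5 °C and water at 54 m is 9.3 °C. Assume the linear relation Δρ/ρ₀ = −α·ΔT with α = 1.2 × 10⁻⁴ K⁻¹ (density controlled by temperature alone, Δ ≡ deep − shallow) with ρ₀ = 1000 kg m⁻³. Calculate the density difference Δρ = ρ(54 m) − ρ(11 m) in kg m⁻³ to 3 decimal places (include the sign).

+0.264 kg m⁻³

ΔT = -2.2 K, Δρ/ρ₀ = −αΔT = 2.64 × 10⁻⁴.
Δρ = 1000 × (2.64 × 10⁻⁴) = +0.264 kg m⁻³.
Positive Δρ: denser below, stable.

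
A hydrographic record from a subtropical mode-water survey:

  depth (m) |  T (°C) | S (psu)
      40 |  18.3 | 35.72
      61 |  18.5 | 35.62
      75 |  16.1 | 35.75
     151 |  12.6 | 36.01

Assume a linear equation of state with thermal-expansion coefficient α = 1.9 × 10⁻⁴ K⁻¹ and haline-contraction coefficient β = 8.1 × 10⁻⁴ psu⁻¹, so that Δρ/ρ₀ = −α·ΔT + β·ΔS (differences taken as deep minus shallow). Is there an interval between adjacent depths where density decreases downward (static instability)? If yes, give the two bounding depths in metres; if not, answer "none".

40–61 m

Evaluate Δρ/ρ₀ = −αΔT + βΔS across each adjacent pair:
  40–61 m: −αΔT+βΔS = −(1.9 × 10⁻⁴)(+0.2)+(8.1 × 10⁻⁴)(-0.10) = -1.2 × 10⁻⁴ → UNSTABLE
  61–75 m: −αΔT+βΔS = −(1.9 × 10⁻⁴)(-2.4)+(8.1 × 10⁻⁴)(+0.13) = 5.6 × 10⁻⁴ → stable
  75–151 m: −αΔT+βΔS = −(1.9 × 10⁻⁴)(-3.5)+(8.1 × 10⁻⁴)(+0.26) = 8.8 × 10⁻⁴ → stable
The 40–61 m interval has Δρ < 0: lighter water underlies denser water.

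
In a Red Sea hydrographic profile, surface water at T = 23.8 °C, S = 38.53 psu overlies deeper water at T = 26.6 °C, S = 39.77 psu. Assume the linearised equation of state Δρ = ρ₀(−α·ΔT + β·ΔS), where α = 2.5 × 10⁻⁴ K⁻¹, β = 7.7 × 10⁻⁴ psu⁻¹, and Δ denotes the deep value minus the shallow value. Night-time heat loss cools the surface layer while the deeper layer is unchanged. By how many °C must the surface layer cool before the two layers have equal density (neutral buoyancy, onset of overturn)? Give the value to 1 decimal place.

1.0 °C

Neutral buoyancy requires Δρ = 0, i.e. −α(T_deep − T_surf′) + β(S_deep − S_surf) = 0.
T_surf′ = T_deep − (β/α)·ΔS = 26.6 − (7.7 × 10⁻⁴/2.5 × 10⁻⁴)·(+1.24) = 22.781 °C.
Cooling required: 23.8 − (22.781) = 1.019 °C.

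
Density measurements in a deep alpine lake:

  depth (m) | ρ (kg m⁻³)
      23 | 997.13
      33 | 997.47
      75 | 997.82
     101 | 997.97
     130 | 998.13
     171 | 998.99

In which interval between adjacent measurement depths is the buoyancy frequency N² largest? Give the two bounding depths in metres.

Compute the density gradient over each adjacent pair:
  23–33 m: Δρ/Δz = 0.34/10 = 0.034 kg m⁻⁴
  33–75 m: Δρ/Δz = 0.35/42 = 8.3 × 10⁻³ kg m⁻⁴
  75–101 m: Δρ/Δz = 0.15/26 = 5.8 × 10⁻³ kg m⁻⁴
  101–130 m: Δρ/Δz = 0.16/29 = 5.5 × 10⁻³ kg m⁻⁴
  130–171 m: Δρ/Δz = 0.86/41 = 0.021 kg m⁻⁴
The largest gradient is in the 23–33 m interval — the pycnocline.

23–33 m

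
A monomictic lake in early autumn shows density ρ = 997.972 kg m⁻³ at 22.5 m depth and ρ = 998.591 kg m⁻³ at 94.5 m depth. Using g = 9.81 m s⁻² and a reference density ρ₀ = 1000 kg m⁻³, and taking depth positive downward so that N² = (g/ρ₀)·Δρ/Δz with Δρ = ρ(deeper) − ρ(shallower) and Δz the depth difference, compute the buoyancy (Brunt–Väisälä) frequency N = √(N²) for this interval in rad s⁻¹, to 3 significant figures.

Δρ = 998.591 − 997.972 = 0.619 kg m⁻³ over Δz = 94.5 − 22.5 = 72 m.
N² = (9.81/1000) × (0.619/72) = 8.4339 × 10⁻⁵ s⁻².
N = √(8.4339 × 10⁻⁵) = 9.1836 × 10⁻³ rad s⁻¹ ≈ 9.18 × 10⁻³ rad s⁻¹.

9.18 × 10⁻³ rad s⁻¹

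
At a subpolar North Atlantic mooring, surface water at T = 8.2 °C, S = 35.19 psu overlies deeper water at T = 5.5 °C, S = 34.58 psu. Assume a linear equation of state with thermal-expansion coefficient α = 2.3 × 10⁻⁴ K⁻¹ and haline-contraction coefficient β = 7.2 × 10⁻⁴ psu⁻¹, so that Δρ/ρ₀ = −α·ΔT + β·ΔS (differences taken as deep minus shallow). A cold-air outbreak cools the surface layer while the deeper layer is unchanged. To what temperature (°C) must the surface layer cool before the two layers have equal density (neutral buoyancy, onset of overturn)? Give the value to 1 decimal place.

Neutral buoyancy requires Δρ = 0, i.e. −α(T_deep − T_surf′) + β(S_deep − S_surf) = 0.
T_surf′ = T_deep − (β/α)·ΔS = 5.5 − (7.2 × 10⁻⁴/2.3 × 10⁻⁴)·(-0.61) = 7.410 °C.
Cooling required: 8.2 − (7.410) = 0.790 °C.

7.4 °C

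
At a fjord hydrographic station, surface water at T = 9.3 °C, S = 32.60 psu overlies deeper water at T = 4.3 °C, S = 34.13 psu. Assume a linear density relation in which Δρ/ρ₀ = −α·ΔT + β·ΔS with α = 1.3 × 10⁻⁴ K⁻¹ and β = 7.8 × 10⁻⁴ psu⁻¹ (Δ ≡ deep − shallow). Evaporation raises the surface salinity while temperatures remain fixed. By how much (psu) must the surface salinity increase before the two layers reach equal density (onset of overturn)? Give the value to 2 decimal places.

Neutral buoyancy requires −α(T_deep − T_surf) + β(S_deep − S_surf′) = 0.
S_surf′ = S_deep − (α/β)·ΔT = 34.13 − (1.3 × 10⁻⁴/7.8 × 10⁻⁴)·(-5.0) = 34.9633 psu.
Increase required: 34.9633 − 32.60 = 2.3633 psu.

2.36 psu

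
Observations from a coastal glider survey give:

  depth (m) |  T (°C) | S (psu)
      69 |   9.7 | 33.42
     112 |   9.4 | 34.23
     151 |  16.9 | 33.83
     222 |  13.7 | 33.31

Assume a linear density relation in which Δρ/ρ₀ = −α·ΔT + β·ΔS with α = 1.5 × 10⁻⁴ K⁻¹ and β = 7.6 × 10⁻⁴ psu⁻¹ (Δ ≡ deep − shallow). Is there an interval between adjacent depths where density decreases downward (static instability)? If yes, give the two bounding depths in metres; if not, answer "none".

112–151 m

Evaluate Δρ/ρ₀ = −αΔT + βΔS across each adjacent pair:
  69–112 m: −αΔT+βΔS = −(1.5 × 10⁻⁴)(-0.3)+(7.6 × 10⁻⁴)(+0.81) = 6.6 × 10⁻⁴ → stable
  112–151 m: −αΔT+βΔS = −(1.5 × 10⁻⁴)(+7.5)+(7.6 × 10⁻⁴)(-0.40) = -1.4 × 10⁻³ → UNSTABLE
  151–222 m: −αΔT+βΔS = −(1.5 × 10⁻⁴)(-3.2)+(7.6 × 10⁻⁴)(-0.52) = 8.5 × 10⁻⁵ → stable
The 112–151 m interval has Δρ < 0: lighter water underlies denser water.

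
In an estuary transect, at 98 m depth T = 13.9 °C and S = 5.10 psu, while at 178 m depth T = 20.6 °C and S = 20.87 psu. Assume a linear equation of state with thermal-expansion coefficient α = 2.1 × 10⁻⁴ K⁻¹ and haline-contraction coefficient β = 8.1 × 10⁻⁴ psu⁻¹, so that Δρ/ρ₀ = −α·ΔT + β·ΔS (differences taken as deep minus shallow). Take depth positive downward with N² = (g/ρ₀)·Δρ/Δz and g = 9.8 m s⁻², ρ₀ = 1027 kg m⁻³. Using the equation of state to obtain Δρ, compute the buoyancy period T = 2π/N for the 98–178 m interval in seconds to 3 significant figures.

168 s

ΔT = +6.7 K, ΔS = +15.77 psu (deep − shallow).
Δρ/ρ₀ = −αΔT + βΔS = -1.407 × 10⁻³ + 0.0127737 = 0.0113667, so Δρ ≈ 11.67 kg m⁻³.
N² = (g/ρ₀)·Δρ/Δz = g·(Δρ/ρ₀)/Δz = 9.8 × 0.0113667 / 80 = 1.3924 × 10⁻³ s⁻².
N = √(1.3924 × 10⁻³) = 0.037315 rad s⁻¹ → T = 2π/N = 168.38 s ≈ 168 s.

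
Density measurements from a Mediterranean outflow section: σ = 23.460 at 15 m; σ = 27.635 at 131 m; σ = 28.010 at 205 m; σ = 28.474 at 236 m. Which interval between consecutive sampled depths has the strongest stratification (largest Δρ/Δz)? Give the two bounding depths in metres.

15–131 m

Compute the density gradient over each adjacent pair:
  15–131 m: Δρ/Δz = 4.175/116 = 0.036 kg m⁻⁴
  131–205 m: Δρ/Δz = 0.375/74 = 5.1 × 10⁻³ kg m⁻⁴
  205–236 m: Δρ/Δz = 0.464/31 = 0.015 kg m⁻⁴
The largest gradient is in the 15–131 m interval — the pycnocline.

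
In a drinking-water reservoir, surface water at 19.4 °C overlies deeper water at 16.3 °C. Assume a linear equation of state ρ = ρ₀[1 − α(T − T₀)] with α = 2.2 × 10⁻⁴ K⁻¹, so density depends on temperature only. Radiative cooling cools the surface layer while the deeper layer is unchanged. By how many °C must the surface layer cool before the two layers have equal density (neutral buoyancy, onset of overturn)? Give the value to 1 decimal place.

3.1 °C

With temperature the only control, equal density requires T_surf′ = T_deep.
T_surf′ = 16.3 °C.
Cooling required: 19.4 − 16.3 = 3.1 °C.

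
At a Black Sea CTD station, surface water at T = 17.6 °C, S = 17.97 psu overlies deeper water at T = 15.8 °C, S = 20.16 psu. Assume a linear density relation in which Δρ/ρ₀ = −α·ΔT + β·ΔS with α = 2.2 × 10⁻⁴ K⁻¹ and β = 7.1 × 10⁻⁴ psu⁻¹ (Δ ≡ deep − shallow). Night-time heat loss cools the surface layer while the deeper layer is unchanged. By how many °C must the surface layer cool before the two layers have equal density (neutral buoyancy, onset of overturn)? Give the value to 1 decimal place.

8.9 °C

Neutral buoyancy requires Δρ = 0, i.e. −α(T_deep − T_surf′) + β(S_deep − S_surf) = 0.
T_surf′ = T_deep − (β/α)·ΔS = 15.8 − (7.1 × 10⁻⁴/2.2 × 10⁻⁴)·(+2.19) = 8.732 °C.
Cooling required: 17.6 − (8.732) = 8.868 °C.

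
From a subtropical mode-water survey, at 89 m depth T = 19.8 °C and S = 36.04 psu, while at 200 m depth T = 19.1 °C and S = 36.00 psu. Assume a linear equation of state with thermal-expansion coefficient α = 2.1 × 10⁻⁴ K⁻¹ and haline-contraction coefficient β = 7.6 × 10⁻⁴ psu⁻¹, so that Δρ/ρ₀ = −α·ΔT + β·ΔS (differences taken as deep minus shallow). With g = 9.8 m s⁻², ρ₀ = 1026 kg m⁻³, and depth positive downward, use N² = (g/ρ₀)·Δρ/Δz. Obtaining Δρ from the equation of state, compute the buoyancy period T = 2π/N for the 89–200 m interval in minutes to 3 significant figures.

32.6 min

ΔT = -0.7 K, ΔS = -0.04 psu (deep − shallow).
Δρ/ρ₀ = −αΔT + βΔS = 1.47 × 10⁻⁴ − 3.04 × 10⁻⁵ = 1.166 × 10⁻⁴, so Δρ ≈ 0.1196 kg m⁻³.
N² = (g/ρ₀)·Δρ/Δz = g·(Δρ/ρ₀)/Δz = 9.8 × 1.166 × 10⁻⁴ / 111 = 1.0294 × 10⁻⁵ s⁻².
N = √(1.0294 × 10⁻⁵) = 3.2084 × 10⁻³ rad s⁻¹ → T = 2π/N = 1.9584 × 10³ s = 32.640 min ≈ 32.6 min.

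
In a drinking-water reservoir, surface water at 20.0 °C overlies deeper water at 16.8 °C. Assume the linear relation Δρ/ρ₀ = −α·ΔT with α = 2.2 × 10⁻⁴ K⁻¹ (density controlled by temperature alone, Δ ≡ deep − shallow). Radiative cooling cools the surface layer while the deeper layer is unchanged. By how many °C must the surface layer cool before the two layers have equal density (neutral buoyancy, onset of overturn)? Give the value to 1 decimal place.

3.2 °C

With temperature the only control, equal density requires T_surf′ = T_deep.
T_surf′ = 16.8 °C.
Cooling required: 20.0 − 16.8 = 3.2 °C.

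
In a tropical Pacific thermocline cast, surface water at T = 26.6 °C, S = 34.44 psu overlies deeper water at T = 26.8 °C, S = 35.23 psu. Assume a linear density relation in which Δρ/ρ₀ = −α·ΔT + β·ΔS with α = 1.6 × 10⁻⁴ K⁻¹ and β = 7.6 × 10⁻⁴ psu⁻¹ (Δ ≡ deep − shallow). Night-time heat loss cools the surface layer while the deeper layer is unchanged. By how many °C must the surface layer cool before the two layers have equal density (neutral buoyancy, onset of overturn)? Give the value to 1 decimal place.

3.6 °C

Neutral buoyancy requires Δρ = 0, i.e. −α(T_deep − T_surf′) + β(S_deep − S_surf) = 0.
T_surf′ = T_deep − (β/α)·ΔS = 26.8 − (7.6 × 10⁻⁴/1.6 × 10⁻⁴)·(+0.79) = 23.047 °C.
Cooling required: 26.6 − (23.047) = 3.553 °C.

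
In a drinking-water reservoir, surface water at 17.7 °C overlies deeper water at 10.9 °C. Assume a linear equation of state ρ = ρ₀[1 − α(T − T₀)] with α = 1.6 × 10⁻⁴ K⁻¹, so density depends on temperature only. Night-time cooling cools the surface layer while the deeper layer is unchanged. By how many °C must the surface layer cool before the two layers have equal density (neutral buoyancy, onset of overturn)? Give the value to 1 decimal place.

With temperature the only control, equal density requires T_surf′ = T_deep.
T_surf′ = 10.9 °C.
Cooling required: 17.7 − 10.9 = 6.8 °C.

6.8 °C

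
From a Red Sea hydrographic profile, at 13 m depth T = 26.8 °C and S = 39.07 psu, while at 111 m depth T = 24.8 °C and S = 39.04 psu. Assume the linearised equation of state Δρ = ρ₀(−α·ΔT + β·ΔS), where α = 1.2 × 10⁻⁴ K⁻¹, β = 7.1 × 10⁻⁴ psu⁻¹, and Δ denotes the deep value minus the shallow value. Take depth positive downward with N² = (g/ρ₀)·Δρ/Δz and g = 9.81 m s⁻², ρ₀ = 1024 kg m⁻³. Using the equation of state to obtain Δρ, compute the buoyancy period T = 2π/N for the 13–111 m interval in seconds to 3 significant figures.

1.34 × 10³ s

ΔT = -2.0 K, ΔS = -0.03 psu (deep − shallow).
Δρ/ρ₀ = −αΔT + βΔS = 2.40 × 10⁻⁴ − 2.13 × 10⁻⁵ = 2.187 × 10⁻⁴, so Δρ ≈ 0.2239 kg m⁻³.
N² = (g/ρ₀)·Δρ/Δz = g·(Δρ/ρ₀)/Δz = 9.81 × 2.187 × 10⁻⁴ / 98 = 2.1892 × 10⁻⁵ s⁻².
N = √(2.1892 × 10⁻⁵) = 4.6789 × 10⁻³ rad s⁻¹ → T = 2π/N = 1.3429 × 10³ s ≈ 1.34 × 10³ s.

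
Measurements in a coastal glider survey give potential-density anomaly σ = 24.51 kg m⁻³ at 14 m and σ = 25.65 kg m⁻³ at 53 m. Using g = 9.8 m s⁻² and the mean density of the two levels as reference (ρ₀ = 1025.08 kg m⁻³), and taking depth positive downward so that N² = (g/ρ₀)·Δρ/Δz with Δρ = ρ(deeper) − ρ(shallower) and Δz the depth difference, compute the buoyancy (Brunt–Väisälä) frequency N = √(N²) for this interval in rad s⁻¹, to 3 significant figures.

Δρ = 1025.65 − 1024.51 = 1.14 kg m⁻³ over Δz = 53 − 14 = 39 m.
N² = (9.8/1025.08) × (1.14/39) = 2.7945 × 10⁻⁴ s⁻².
N = √(2.7945 × 10⁻⁴) = 0.016717 rad s⁻¹ ≈ 0.0167 rad s⁻¹.
Since Δρ > 0 the layer is stably stratified.

0.0167 rad s⁻¹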